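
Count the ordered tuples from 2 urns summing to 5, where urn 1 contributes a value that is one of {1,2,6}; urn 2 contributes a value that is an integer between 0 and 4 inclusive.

The generating function for the choices is (y + y^2 + y^6)·(1 + y + y^2 + y^3 + y^4); the count is [y^5].
(y + y^2 + y^6) has coefficients 0,1,1,0,0,0 for degrees 0…5.
(1 + y + y^2 + y^3 + y^4) has coefficients 1,1,1,1,1,0 for degrees 0…5.
[y^5] = 1·1 + 1·1 = 2.

2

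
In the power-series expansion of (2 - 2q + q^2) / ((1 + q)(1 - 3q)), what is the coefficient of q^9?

21322

The denominator gives the recurrence a_n = 2a_(n−1) + 3a_(n−2) for n ≥ 3; the numerator fixes a_0 = 2, a_1 = 2, a_2 = 11.
Iterating: 2, 2, 11, 28, 89, 262, 791, 2368, 7109, 21322, so a_9 = 21322.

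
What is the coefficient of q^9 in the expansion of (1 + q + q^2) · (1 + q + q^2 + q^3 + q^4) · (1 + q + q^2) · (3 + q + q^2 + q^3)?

(1 + q + q^2) has coefficients 1,1,1 for degrees 0…2.
(1 + q + q^2 + q^3 + q^4) has coefficients 1,1,1,1,1,0,0,0,0,0 for degrees 0…9.
Multiplying by (1 + q + q^2) gives running coefficients 1,2,3,3,3,2,1,0,0,0 for degrees 0…9.
Finally multiplying by (3 + q + q^2 + q^3), the product of all factors after the first has coefficients 3,7,12,15,17,15,11,6,3,1 for degrees 0…9.
[q^9] = 1·1 + 1·3 + 1·6 = 10.

10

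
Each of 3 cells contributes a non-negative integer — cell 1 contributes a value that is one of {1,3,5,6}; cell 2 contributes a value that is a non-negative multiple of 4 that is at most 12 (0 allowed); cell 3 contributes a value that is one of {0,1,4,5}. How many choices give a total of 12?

2

The generating function for the choices is (x + x^3 + x^5 + x^6)·(1 + x^4 + x^8 + x^12)·(1 + x + x^4 + x^5); the count is [x^12].
(x + x^3 + x^5 + x^6) has coefficients 0,1,0,1,0,1,1 for degrees 0…6.
(1 + x^4 + x^8 + x^12) has coefficients 1,0,0,0,1,0,0,0,1,0,0,0,1 for degrees 0…12.
Finally multiplying by (1 + x + x^4 + x^5), the product of all factors after the first has coefficients 1,1,0,0,2,2,0,0,2,2,0,0,2 for degrees 0…12.
[x^12] = 1·0 + 1·2 + 1·0 + 1·0 = 2.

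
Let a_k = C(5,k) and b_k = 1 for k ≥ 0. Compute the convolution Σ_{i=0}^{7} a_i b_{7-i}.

32

This is [x^7] in the product of the two ordinary generating functions.
Σ = 1·1 + 5·1 + 10·1 + 10·1 + 5·1 + 1·1 + 0·1 + 0·1 = 32.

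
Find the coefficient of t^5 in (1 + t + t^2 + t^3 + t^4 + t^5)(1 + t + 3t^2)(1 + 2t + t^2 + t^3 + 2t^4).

(1 + t + t^2 + t^3 + t^4 + t^5) has coefficients 1,1,1,1,1,1 for degrees 0…5.
(1 + t + 3t^2) has coefficients 1,1,3,0,0,0 for degrees 0…5.
Finally multiplying by (1 + 2t + t^2 + t^3 + 2t^4), the product of all factors after the first has coefficients 1,3,6,8,6,5 for degrees 0…5.
[t^5] = 1·5 + 1·6 + 1·8 + 1·6 + 1·3 + 1·1 = 29.

29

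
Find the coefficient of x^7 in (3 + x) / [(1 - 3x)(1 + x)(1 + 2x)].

3025

Partial fractions give a closed form: a_n = (3/2)·3^n + (-1/2)·(-1)^n + (2)·(-2)^n.
At n = 7: a_7 = 3025.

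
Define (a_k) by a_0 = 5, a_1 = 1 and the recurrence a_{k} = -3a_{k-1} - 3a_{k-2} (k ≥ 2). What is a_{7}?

The ordinary generating function has denominator 1 + 3t + 3t^2.
Iterating the recurrence: a_0,…,a_{7} = 5, 1, -18, 51, -99, 144, -135, -27.

-27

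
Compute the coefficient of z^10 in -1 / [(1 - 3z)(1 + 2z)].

Partial fractions give a closed form: a_n = (-3/5)·3^n + (-2/5)·(-2)^n.
At n = 10: a_10 = -35839.

-35839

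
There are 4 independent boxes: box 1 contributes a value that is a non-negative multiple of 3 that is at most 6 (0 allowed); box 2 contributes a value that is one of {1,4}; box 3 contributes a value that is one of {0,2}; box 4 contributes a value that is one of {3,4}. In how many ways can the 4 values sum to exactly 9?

2

The generating function for the choices is (1 + q³ + q⁶)·(q + q⁴)·(1 + q²)·(q³ + q⁴); the count is [q⁹].
(1 + q³ + q⁶) has coefficients 1,0,0,1,0,0,1 for degrees 0…6.
(q + q⁴) has coefficients 0,1,0,0,1,0,0,0,0,0 for degrees 0…9.
Multiplying by (1 + q²) gives running coefficients 0,1,0,1,1,0,1,0,0,0 for degrees 0…9.
Finally multiplying by (q³ + q⁴), the product of all factors after the first has coefficients 0,0,0,0,1,1,1,2,1,1 for degrees 0…9.
[q⁹] = 1·1 + 1·1 + 1·0 = 2.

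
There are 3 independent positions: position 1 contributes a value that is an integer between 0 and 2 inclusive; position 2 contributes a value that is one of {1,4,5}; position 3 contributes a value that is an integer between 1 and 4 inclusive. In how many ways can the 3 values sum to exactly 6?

The generating function for the choices is (1 + x + x²)·(x + x⁴ + x⁵)·(x + x² + x³ + x⁴); the count is [x⁶].
(1 + x + x²) has coefficients 1,1,1 for degrees 0…2.
(x + x⁴ + x⁵) has coefficients 0,1,0,0,1,1,0 for degrees 0…6.
Finally multiplying by (x + x² + x³ + x⁴), the product of all factors after the first has coefficients 0,0,1,1,1,2,2 for degrees 0…6.
[x⁶] = 1·2 + 1·2 + 1·1 = 5.

5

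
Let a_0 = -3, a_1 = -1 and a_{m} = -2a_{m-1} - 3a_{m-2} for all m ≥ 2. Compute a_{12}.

-2827

The ordinary generating function has denominator 1 + 2t + 3t^2.
Iterating the recurrence: a_0,…,a_{12} = -3, -1, 11, -19, 5, 47, -109, 77, 173, -577, 635, 461, -2827.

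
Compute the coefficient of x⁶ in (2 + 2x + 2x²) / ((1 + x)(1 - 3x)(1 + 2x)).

1024

Partial fractions give a closed form: a_n = (-1/2)·(-1)^n + (13/10)·3^n + (6/5)·(-2)^n.
At n = 6: a_6 = 1024.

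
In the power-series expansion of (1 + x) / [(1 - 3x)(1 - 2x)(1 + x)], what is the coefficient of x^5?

Partial fractions give a closed form: a_n = (3)·3^n + (-2)·2^n.
At n = 5: a_5 = 665.

665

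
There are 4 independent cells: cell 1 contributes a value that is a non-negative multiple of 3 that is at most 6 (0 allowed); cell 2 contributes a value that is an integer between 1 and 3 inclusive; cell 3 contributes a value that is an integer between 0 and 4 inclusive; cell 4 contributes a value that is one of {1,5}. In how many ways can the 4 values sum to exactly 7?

7

The generating function for the choices is (1 + y^3 + y^6)·(y + y^2 + y^3)·(1 + y + y^2 + y^3 + y^4)·(y + y^5); the count is [y^7].
(1 + y^3 + y^6) has coefficients 1,0,0,1,0,0,1 for degrees 0…6.
(y + y^2 + y^3) has coefficients 0,1,1,1,0,0,0,0 for degrees 0…7.
Multiplying by (1 + y + y^2 + y^3 + y^4) gives running coefficients 0,1,2,3,3,3,2,1 for degrees 0…7.
Finally multiplying by (y + y^5), the product of all factors after the first has coefficients 0,0,1,2,3,3,4,4 for degrees 0…7.
[y^7] = 1·4 + 1·3 + 1·0 = 7.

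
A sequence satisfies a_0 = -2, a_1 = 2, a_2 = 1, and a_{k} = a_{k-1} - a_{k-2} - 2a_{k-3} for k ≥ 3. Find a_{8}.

25

The ordinary generating function has denominator 1 - z + z^2 + 2z^3.
Iterating the recurrence: a_0,…,a_{8} = -2, 2, 1, 3, -2, -7, -11, 0, 25.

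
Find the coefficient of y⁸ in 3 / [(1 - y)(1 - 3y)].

Partial fractions give a closed form: a_n = (-3/2)·1^n + (9/2)·3^n.
At n = 8: a_8 = 29523.

29523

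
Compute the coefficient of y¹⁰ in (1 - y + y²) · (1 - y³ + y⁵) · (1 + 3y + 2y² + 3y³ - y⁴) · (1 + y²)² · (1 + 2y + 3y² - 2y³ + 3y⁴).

-76

(1 - y + y²) has coefficients 1,-1,1 for degrees 0…2.
(1 - y³ + y⁵) has coefficients 1,0,0,-1,0,1,0,0,0,0,0 for degrees 0…10.
Multiplying by (1 + 3y + 2y² + 3y³ - y⁴) gives running coefficients 1,3,2,2,-4,-1,0,3,3,-1,0 for degrees 0…10.
Multiplying by (1 + y²)² gives running coefficients 1,3,4,8,1,6,-6,3,-1,4,6 for degrees 0…10.
Finally multiplying by (1 + 2y + 3y² - 2y³ + 3y⁴), the product of all factors after the first has coefficients 1,5,13,23,26,33,5,31,-22,41,-13 for degrees 0…10.
[y¹⁰] = 1·(-13) − 1·41 + 1·(-22) = -76.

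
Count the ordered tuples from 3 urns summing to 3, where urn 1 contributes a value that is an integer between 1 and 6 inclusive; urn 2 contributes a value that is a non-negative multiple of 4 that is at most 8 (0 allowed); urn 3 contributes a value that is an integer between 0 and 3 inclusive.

The generating function for the choices is (y + y² + y³ + y⁴ + y⁵ + y⁶)·(1 + y⁴ + y⁸)·(1 + y + y² + y³); the count is [y³].
(y + y² + y³ + y⁴ + y⁵ + y⁶) has coefficients 0,1,1,1 for degrees 0…3.
(1 + y⁴ + y⁸) has coefficients 1,0,0,0 for degrees 0…3.
Finally multiplying by (1 + y + y² + y³), the product of all factors after the first has coefficients 1,1,1,1 for degrees 0…3.
[y³] = 1·1 + 1·1 + 1·1 = 3.

3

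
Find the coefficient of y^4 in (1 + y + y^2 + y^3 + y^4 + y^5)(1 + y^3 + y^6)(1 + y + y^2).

(1 + y + y^2 + y^3 + y^4 + y^5) has coefficients 1,1,1,1,1 for degrees 0…4.
(1 + y^3 + y^6) has coefficients 1,0,0,1,0 for degrees 0…4.
Finally multiplying by (1 + y + y^2), the product of all factors after the first has coefficients 1,1,1,1,1 for degrees 0…4.
[y^4] = 1·1 + 1·1 + 1·1 + 1·1 + 1·1 = 5.

5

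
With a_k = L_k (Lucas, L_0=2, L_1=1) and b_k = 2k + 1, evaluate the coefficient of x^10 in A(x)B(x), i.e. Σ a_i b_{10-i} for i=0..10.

1335

The convolution is the x^10 coefficient of A(x)B(x).
Σ = 2·21 + 1·19 + 3·17 + 4·15 + 7·13 + 11·11 + 18·9 + 29·7 + 47·5 + 76·3 + 123·1 = 1335.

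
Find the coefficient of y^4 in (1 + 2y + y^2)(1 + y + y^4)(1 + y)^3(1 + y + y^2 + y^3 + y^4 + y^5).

(1 + 2y + y^2) has coefficients 1,2,1 for degrees 0…2.
(1 + y + y^4) has coefficients 1,1,0,0,1 for degrees 0…4.
Multiplying by (1 + y)^3 gives running coefficients 1,4,6,4,2 for degrees 0…4.
Finally multiplying by (1 + y + y^2 + y^3 + y^4 + y^5), the product of all factors after the first has coefficients 1,5,11,15,17 for degrees 0…4.
[y^4] = 1·17 + 2·15 + 1·11 = 58.

58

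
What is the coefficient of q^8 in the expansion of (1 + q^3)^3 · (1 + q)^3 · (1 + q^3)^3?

(1 + q^3)^3 has coefficients 1,0,0,3,0,0,3,0,0 for degrees 0…8.
(1 + q)^3 has coefficients 1,3,3,1,0,0,0,0,0 for degrees 0…8.
Finally multiplying by (1 + q^3)^3, the product of all factors after the first has coefficients 1,3,3,4,9,9,6,9,9 for degrees 0…8.
[q^8] = 1·9 + 3·9 + 3·3 = 45.

45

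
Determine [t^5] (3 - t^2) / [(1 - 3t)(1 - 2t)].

The denominator gives the recurrence a_n = 5a_(n−1) − 6a_(n−2) for n ≥ 3; the numerator fixes a_0 = 3, a_1 = 15, a_2 = 56.
Iterating: 3, 15, 56, 190, 614, 1930, so a_5 = 1930.

1930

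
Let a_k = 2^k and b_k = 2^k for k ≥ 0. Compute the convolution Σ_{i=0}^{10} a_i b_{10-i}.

The convolution is the x^10 coefficient of A(x)B(x).
Σ = 1·1024 + 2·512 + 4·256 + 8·128 + 16·64 + 32·32 + 64·16 + 128·8 + 256·4 + 512·2 + 1024·1 = 11264.

11264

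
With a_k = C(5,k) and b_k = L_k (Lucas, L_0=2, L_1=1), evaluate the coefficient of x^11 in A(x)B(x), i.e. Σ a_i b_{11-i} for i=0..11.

2207

Write out a_i and b_{11-i} for i = 0,…,11 and sum the products.
Σ = 1·199 + 5·123 + 10·76 + 10·47 + 5·29 + 1·18 + 0·11 + 0·7 + 0·4 + 0·3 + 0·1 + 0·2 = 2207.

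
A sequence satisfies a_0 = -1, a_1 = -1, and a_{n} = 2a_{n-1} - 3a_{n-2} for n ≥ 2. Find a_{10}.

The ordinary generating function has denominator 1 - 2q + 3q^2.
Iterating the recurrence: a_0,…,a_{10} = -1, -1, 1, 5, 7, -1, -23, -43, -17, 95, 241.

241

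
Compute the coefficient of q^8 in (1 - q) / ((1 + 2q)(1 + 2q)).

3328

The denominator gives the recurrence a_n = −4a_(n−1) − 4a_(n−2) for n ≥ 2; the numerator fixes a_0 = 1, a_1 = -5.
Iterating: 1, -5, 16, -44, 112, -272, 640, -1472, 3328, so a_8 = 3328.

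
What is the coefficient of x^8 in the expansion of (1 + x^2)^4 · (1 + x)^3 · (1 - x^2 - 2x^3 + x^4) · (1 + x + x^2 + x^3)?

(1 + x^2)^4 has coefficients 1,0,4,0,6,0,4,0,1 for degrees 0…8.
(1 + x)^3 has coefficients 1,3,3,1,0,0,0,0,0 for degrees 0…8.
Multiplying by (1 - x^2 - 2x^3 + x^4) gives running coefficients 1,3,2,-4,-8,-4,1,1,0 for degrees 0…8.
Finally multiplying by (1 + x + x^2 + x^3), the product of all factors after the first has coefficients 1,4,6,2,-7,-14,-15,-10,-2 for degrees 0…8.
[x^8] = 1·(-2) + 4·(-15) + 6·(-7) + 4·6 + 1·1 = -79.

-79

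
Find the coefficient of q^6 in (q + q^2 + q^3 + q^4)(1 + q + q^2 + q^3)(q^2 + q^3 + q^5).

(q + q^2 + q^3 + q^4) has coefficients 0,1,1,1,1 for degrees 0…4.
(1 + q + q^2 + q^3) has coefficients 1,1,1,1,0,0,0 for degrees 0…6.
Finally multiplying by (q^2 + q^3 + q^5), the product of all factors after the first has coefficients 0,0,1,2,2,3,2 for degrees 0…6.
[q^6] = 1·3 + 1·2 + 1·2 + 1·1 = 8.

8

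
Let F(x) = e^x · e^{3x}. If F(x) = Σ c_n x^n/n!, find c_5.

1024

The EGF product rule gives c_5 = Σ_{k_1+k_2=5} C(5; k_1,k_2) · ∏ g_i(k_i), where e^x gives (1)^k; e^{3x} gives (3)^k.
g_1(k) for k = 0…5: 1, 1, 1, 1, 1, 1.
g_2(k) for k = 0…5: 1, 3, 9, 27, 81, 243.
c_5 = Σ_k C(5,k)·g_1(k)·g_2(5−k) = 1·1·243 + 5·1·81 + 10·1·27 + 10·1·9 + 5·1·3 + 1·1·1 = 243 + 405 + 270 + 90 + 15 + 1 = 1024.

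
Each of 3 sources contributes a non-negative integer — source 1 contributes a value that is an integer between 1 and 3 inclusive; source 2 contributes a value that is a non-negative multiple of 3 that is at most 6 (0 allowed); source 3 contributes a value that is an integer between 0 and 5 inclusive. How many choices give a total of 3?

The generating function for the choices is (x + x^2 + x^3)·(1 + x^3 + x^6)·(1 + x + x^2 + x^3 + x^4 + x^5); the count is [x^3].
(x + x^2 + x^3) has coefficients 0,1,1,1 for degrees 0…3.
(1 + x^3 + x^6) has coefficients 1,0,0,1 for degrees 0…3.
Finally multiplying by (1 + x + x^2 + x^3 + x^4 + x^5), the product of all factors after the first has coefficients 1,1,1,2 for degrees 0…3.
[x^3] = 1·1 + 1·1 + 1·1 = 3.

3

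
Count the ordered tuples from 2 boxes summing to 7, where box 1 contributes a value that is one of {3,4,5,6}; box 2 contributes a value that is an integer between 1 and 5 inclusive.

The generating function for the choices is (z³ + z⁴ + z⁵ + z⁶)·(z + z² + z³ + z⁴ + z⁵); the count is [z⁷].
(z³ + z⁴ + z⁵ + z⁶) has coefficients 0,0,0,1,1,1,1 for degrees 0…6.
(z + z² + z³ + z⁴ + z⁵) has coefficients 0,1,1,1,1,1,0,0 for degrees 0…7.
[z⁷] = 1·1 + 1·1 + 1·1 + 1·1 = 4.

4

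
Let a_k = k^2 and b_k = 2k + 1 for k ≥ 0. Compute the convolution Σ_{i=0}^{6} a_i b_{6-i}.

This is [x^6] in the product of the two ordinary generating functions.
Σ = 0·13 + 1·11 + 4·9 + 9·7 + 16·5 + 25·3 + 36·1 = 301.

301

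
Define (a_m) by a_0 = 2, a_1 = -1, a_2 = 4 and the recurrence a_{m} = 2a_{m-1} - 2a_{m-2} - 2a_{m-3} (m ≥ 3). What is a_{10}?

504

The ordinary generating function has denominator 1 - 2z + 2z^2 + 2z^3.
Iterating the recurrence: a_0,…,a_{10} = 2, -1, 4, 6, 6, -8, -40, -76, -56, 120, 504.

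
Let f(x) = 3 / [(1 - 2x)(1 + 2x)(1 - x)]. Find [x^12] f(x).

The denominator gives the recurrence a_n = a_(n−1) + 4a_(n−2) − 4a_(n−3) for n ≥ 3; the numerator fixes a_0 = 3, a_1 = 3, a_2 = 15.
Iterating: 3, 3, 15, 15, 63, 63, 255, 255, 1023, 1023, 4095, 4095, 16383, so a_12 = 16383.

16383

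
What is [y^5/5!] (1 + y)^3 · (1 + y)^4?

2520

The EGF product rule gives c_5 = Σ_{k_1+k_2=5} C(5; k_1,k_2) · ∏ g_i(k_i), where (1+y)^3 gives the falling factorial (3)_k; (1+y)^4 gives the falling factorial (4)_k.
g_1(k) for k = 0…5: 1, 3, 6, 6, 0, 0.
g_2(k) for k = 0…5: 1, 4, 12, 24, 24, 0.
c_5 = Σ_k C(5,k)·g_1(k)·g_2(5−k) = 5·3·24 + 10·6·24 + 10·6·12 = 360 + 1440 + 720 = 2520.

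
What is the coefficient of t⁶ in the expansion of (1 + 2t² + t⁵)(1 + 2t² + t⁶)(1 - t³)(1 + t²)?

(1 + 2t² + t⁵) has coefficients 1,0,2,0,0,1 for degrees 0…5.
(1 + 2t² + t⁶) has coefficients 1,0,2,0,0,0,1 for degrees 0…6.
Multiplying by (1 - t³) gives running coefficients 1,0,2,-1,0,-2,1 for degrees 0…6.
Finally multiplying by (1 + t²), the product of all factors after the first has coefficients 1,0,3,-1,2,-3,1 for degrees 0…6.
[t⁶] = 1·1 + 2·2 + 1·0 = 5.

5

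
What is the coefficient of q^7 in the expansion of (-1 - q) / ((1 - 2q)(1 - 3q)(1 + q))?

Partial fractions give a closed form: a_n = (2)·2^n + (-3)·3^n.
At n = 7: a_7 = -6305.

-6305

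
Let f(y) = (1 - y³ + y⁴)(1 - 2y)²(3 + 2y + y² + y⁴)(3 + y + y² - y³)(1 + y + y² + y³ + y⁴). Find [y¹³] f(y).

(1 - y³ + y⁴) has coefficients 1,0,0,-1,1 for degrees 0…4.
(1 - 2y)² has coefficients 1,-4,4,0,0,0,0,0,0,0,0,0,0,0 for degrees 0…13.
Multiplying by (3 + 2y + y² + y⁴) gives running coefficients 3,-10,5,4,5,-4,4,0,0,0,0,0,0,0 for degrees 0…13.
Multiplying by (3 + y + y² - y³) gives running coefficients 9,-27,8,4,34,-8,9,-5,8,-4,0,0,0,0 for degrees 0…13.
Finally multiplying by (1 + y + y² + y³ + y⁴), the product of all factors after the first has coefficients 9,-18,-10,-6,28,11,47,34,38,0,8,-1,4,-4 for degrees 0…13.
[y¹³] = 1·(-4) − 1·8 + 1·0 = -12.

-12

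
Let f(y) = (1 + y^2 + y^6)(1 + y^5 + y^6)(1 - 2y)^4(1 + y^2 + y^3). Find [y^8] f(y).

(1 + y^2 + y^6) has coefficients 1,0,1,0,0,0,1 for degrees 0…6.
(1 + y^5 + y^6) has coefficients 1,0,0,0,0,1,1,0,0 for degrees 0…8.
Multiplying by (1 - 2y)^4 gives running coefficients 1,-8,24,-32,16,1,-7,16,-8 for degrees 0…8.
Finally multiplying by (1 + y^2 + y^3), the product of all factors after the first has coefficients 1,-8,25,-39,32,-7,-23,33,-14 for degrees 0…8.
[y^8] = 1·(-14) + 1·(-23) + 1·25 = -12.

-12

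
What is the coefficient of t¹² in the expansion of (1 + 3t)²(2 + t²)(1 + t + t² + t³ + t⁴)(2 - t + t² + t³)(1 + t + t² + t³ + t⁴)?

(1 + 3t)² has coefficients 1,6,9 for degrees 0…2.
(2 + t²) has coefficients 2,0,1,0,0,0,0,0,0,0,0,0,0 for degrees 0…12.
Multiplying by (1 + t + t² + t³ + t⁴) gives running coefficients 2,2,3,3,3,1,1,0,0,0,0,0,0 for degrees 0…12.
Multiplying by (2 - t + t² + t³) gives running coefficients 4,2,6,7,8,5,7,3,2,1,0,0,0 for degrees 0…12.
Finally multiplying by (1 + t + t² + t³ + t⁴), the product of all factors after the first has coefficients 4,6,12,19,27,28,33,30,25,18,13,6,3 for degrees 0…12.
[t¹²] = 1·3 + 6·6 + 9·13 = 156.

156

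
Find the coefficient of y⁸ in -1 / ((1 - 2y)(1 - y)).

Partial fractions give a closed form: a_n = (-2)·2^n + (1)·1^n.
At n = 8: a_8 = -511.

-511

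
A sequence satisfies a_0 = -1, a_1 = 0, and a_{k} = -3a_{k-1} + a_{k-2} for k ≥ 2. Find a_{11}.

42837

The ordinary generating function has denominator 1 + 3x - x^2.
Iterating the recurrence: a_0,…,a_{11} = -1, 0, -1, 3, -10, 33, -109, 360, -1189, 3927, -12970, 42837.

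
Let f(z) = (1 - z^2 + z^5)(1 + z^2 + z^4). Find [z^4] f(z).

(1 - z^2 + z^5) has coefficients 1,0,-1,0,0 for degrees 0…4.
(1 + z^2 + z^4) has coefficients 1,0,1,0,1 for degrees 0…4.
[z^4] = 1·1 − 1·1 = 0.

0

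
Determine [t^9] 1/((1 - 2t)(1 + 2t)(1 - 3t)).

Partial fractions give a closed form: a_n = (-1)·2^n + (1/5)·(-2)^n + (9/5)·3^n.
At n = 9: a_9 = 34815.

34815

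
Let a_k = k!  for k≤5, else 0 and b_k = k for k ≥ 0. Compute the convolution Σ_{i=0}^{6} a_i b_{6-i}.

205

This is [x^6] in the product of the two ordinary generating functions.
Σ = 1·6 + 1·5 + 2·4 + 6·3 + 24·2 + 120·1 + 0·0 = 205.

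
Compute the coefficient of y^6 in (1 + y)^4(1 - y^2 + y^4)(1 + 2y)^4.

(1 + y)^4 has coefficients 1,4,6,4,1 for degrees 0…4.
(1 - y^2 + y^4) has coefficients 1,0,-1,0,1,0,0 for degrees 0…6.
Finally multiplying by (1 + 2y)^4, the product of all factors after the first has coefficients 1,8,23,24,-7,-24,8 for degrees 0…6.
[y^6] = 1·8 + 4·(-24) + 6·(-7) + 4·24 + 1·23 = -11.

-11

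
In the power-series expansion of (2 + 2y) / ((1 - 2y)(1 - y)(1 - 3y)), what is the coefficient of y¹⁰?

Partial fractions give a closed form: a_n = (-12)·2^n + (2)·1^n + (12)·3^n.
At n = 10: a_10 = 696302.

696302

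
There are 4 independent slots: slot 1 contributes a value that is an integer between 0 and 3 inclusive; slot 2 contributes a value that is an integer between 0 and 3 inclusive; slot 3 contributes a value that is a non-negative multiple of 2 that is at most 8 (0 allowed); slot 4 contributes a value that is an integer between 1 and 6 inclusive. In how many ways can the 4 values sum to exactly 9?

45

The generating function for the choices is (1 + y + y^2 + y^3)·(1 + y + y^2 + y^3)·(1 + y^2 + y^4 + y^6 + y^8)·(y + y^2 + y^3 + y^4 + y^5 + y^6); the count is [y^9].
(1 + y + y^2 + y^3) has coefficients 1,1,1,1 for degrees 0…3.
(1 + y + y^2 + y^3) has coefficients 1,1,1,1,0,0,0,0,0,0 for degrees 0…9.
Multiplying by (1 + y^2 + y^4 + y^6 + y^8) gives running coefficients 1,1,2,2,2,2,2,2,2,2 for degrees 0…9.
Finally multiplying by (y + y^2 + y^3 + y^4 + y^5 + y^6), the product of all factors after the first has coefficients 0,1,2,4,6,8,10,11,12,12 for degrees 0…9.
[y^9] = 1·12 + 1·12 + 1·11 + 1·10 = 45.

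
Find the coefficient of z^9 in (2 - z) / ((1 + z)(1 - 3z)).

24603

The denominator gives the recurrence a_n = 2a_(n−1) + 3a_(n−2) for n ≥ 2; the numerator fixes a_0 = 2, a_1 = 3.
Iterating: 2, 3, 12, 33, 102, 303, 912, 2733, 8202, 24603, so a_9 = 24603.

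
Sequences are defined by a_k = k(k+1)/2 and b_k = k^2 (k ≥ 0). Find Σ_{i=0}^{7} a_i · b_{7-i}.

378

The convolution is the x^7 coefficient of A(x)B(x).
Σ = 0·49 + 1·36 + 3·25 + 6·16 + 10·9 + 15·4 + 21·1 + 28·0 = 378.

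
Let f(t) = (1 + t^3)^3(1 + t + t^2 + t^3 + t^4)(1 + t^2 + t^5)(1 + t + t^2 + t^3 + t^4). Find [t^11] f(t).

58

(1 + t^3)^3 has coefficients 1,0,0,3,0,0,3,0,0,1 for degrees 0…9.
(1 + t + t^2 + t^3 + t^4) has coefficients 1,1,1,1,1,0,0,0,0,0,0,0 for degrees 0…11.
Multiplying by (1 + t^2 + t^5) gives running coefficients 1,1,2,2,2,2,2,1,1,1,0,0 for degrees 0…11.
Finally multiplying by (1 + t + t^2 + t^3 + t^4), the product of all factors after the first has coefficients 1,2,4,6,8,9,10,9,8,7,5,3 for degrees 0…11.
[t^11] = 1·3 + 3·8 + 3·9 + 1·4 = 58.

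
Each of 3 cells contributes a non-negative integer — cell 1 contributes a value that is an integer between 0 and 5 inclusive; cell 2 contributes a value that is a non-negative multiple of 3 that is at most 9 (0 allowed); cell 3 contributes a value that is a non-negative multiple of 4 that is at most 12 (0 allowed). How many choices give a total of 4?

The generating function for the choices is (1 + x + x^2 + x^3 + x^4 + x^5)·(1 + x^3 + x^6 + x^9)·(1 + x^4 + x^8 + x^12); the count is [x^4].
(1 + x + x^2 + x^3 + x^4 + x^5) has coefficients 1,1,1,1,1 for degrees 0…4.
(1 + x^3 + x^6 + x^9) has coefficients 1,0,0,1,0 for degrees 0…4.
Finally multiplying by (1 + x^4 + x^8 + x^12), the product of all factors after the first has coefficients 1,0,0,1,1 for degrees 0…4.
[x^4] = 1·1 + 1·1 + 1·0 + 1·0 + 1·1 = 3.

3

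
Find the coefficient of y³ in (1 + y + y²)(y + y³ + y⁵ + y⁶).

(1 + y + y²) has coefficients 1,1,1 for degrees 0…2.
(y + y³ + y⁵ + y⁶) has coefficients 0,1,0,1 for degrees 0…3.
[y³] = 1·1 + 1·0 + 1·1 = 2.

2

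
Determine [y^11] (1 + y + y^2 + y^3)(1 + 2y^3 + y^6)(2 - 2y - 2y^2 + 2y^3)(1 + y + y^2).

(1 + y + y^2 + y^3) has coefficients 1,1,1,1 for degrees 0…3.
(1 + 2y^3 + y^6) has coefficients 1,0,0,2,0,0,1,0,0,0,0,0 for degrees 0…11.
Multiplying by (2 - 2y - 2y^2 + 2y^3) gives running coefficients 2,-2,-2,6,-4,-4,6,-2,-2,2,0,0 for degrees 0…11.
Finally multiplying by (1 + y + y^2), the product of all factors after the first has coefficients 2,0,-2,2,0,-2,-2,0,2,-2,0,2 for degrees 0…11.
[y^11] = 1·2 + 1·0 + 1·(-2) + 1·2 = 2.

2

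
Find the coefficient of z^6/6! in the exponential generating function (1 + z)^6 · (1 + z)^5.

332640

The EGF product rule gives c_6 = Σ_{k_1+k_2=6} C(6; k_1,k_2) · ∏ g_i(k_i), where (1+z)^6 gives the falling factorial (6)_k; (1+z)^5 gives the falling factorial (5)_k.
g_1(k) for k = 0…6: 1, 6, 30, 120, 360, 720, 720.
g_2(k) for k = 0…6: 1, 5, 20, 60, 120, 120, 0.
c_6 = Σ_k C(6,k)·g_1(k)·g_2(6−k) = 6·6·120 + 15·30·120 + 20·120·60 + 15·360·20 + 6·720·5 + 1·720·1 = 4320 + 54000 + 144000 + 108000 + 21600 + 720 = 332640.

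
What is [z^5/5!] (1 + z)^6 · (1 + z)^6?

95040

The EGF product rule gives c_5 = Σ_{k_1+k_2=5} C(5; k_1,k_2) · ∏ g_i(k_i), where (1+z)^6 gives the falling factorial (6)_k; (1+z)^6 gives the falling factorial (6)_k.
g_1(k) for k = 0…5: 1, 6, 30, 120, 360, 720.
g_2(k) for k = 0…5: 1, 6, 30, 120, 360, 720.
c_5 = Σ_k C(5,k)·g_1(k)·g_2(5−k) = 1·1·720 + 5·6·360 + 10·30·120 + 10·120·30 + 5·360·6 + 1·720·1 = 720 + 10800 + 36000 + 36000 + 10800 + 720 = 95040.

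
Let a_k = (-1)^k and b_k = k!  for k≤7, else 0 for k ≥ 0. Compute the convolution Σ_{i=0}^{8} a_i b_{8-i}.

-4420

Write out a_i and b_{8-i} for i = 0,…,8 and sum the products.
Σ = 1·0 − 1·5040 + 1·720 − 1·120 + 1·24 − 1·6 + 1·2 − 1·1 + 1·1 = -4420.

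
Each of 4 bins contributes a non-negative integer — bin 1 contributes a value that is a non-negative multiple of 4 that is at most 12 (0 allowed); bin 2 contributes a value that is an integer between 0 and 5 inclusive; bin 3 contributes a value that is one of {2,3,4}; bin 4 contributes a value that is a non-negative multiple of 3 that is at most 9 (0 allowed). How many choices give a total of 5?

The generating function for the choices is (1 + z⁴ + z⁸ + z¹²)·(1 + z + z² + z³ + z⁴ + z⁵)·(z² + z³ + z⁴)·(1 + z³ + z⁶ + z⁹); the count is [z⁵].
(1 + z⁴ + z⁸ + z¹²) has coefficients 1,0,0,0,1,0 for degrees 0…5.
(1 + z + z² + z³ + z⁴ + z⁵) has coefficients 1,1,1,1,1,1 for degrees 0…5.
Multiplying by (z² + z³ + z⁴) gives running coefficients 0,0,1,2,3,3 for degrees 0…5.
Finally multiplying by (1 + z³ + z⁶ + z⁹), the product of all factors after the first has coefficients 0,0,1,2,3,4 for degrees 0…5.
[z⁵] = 1·4 + 1·0 = 4.

4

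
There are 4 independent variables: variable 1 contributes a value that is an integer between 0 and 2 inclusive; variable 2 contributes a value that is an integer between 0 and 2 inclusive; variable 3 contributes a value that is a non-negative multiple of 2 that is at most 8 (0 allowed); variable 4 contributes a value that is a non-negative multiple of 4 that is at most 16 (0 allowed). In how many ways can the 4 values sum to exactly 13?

The generating function for the choices is (1 + t + t²)·(1 + t + t²)·(1 + t² + t⁴ + t⁶ + t⁸)·(1 + t⁴ + t⁸ + t¹² + t¹⁶); the count is [t¹³].
(1 + t + t²) has coefficients 1,1,1 for degrees 0…2.
(1 + t + t²) has coefficients 1,1,1,0,0,0,0,0,0,0,0,0,0,0 for degrees 0…13.
Multiplying by (1 + t² + t⁴ + t⁶ + t⁸) gives running coefficients 1,1,2,1,2,1,2,1,2,1,1,0,0,0 for degrees 0…13.
Finally multiplying by (1 + t⁴ + t⁸ + t¹² + t¹⁶), the product of all factors after the first has coefficients 1,1,2,1,3,2,4,2,5,3,5,2,5,3 for degrees 0…13.
[t¹³] = 1·3 + 1·5 + 1·2 = 10.

10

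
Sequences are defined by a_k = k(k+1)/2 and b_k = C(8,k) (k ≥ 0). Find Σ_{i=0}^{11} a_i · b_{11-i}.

This is [x^11] in the product of the two ordinary generating functions.
Σ = 0·0 + 1·0 + 3·0 + 6·1 + 10·8 + 15·28 + 21·56 + 28·70 + 36·56 + 45·28 + 55·8 + 66·1 = 7424.

7424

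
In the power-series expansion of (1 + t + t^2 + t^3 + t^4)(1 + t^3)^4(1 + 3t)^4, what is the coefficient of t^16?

1012

(1 + t + t^2 + t^3 + t^4) has coefficients 1,1,1,1,1 for degrees 0…4.
(1 + t^3)^4 has coefficients 1,0,0,4,0,0,6,0,0,4,0,0,1,0,0,0,0 for degrees 0…16.
Finally multiplying by (1 + 3t)^4, the product of all factors after the first has coefficients 1,12,54,112,129,216,438,396,324,652,534,216,433,336,54,108,81 for degrees 0…16.
[t^16] = 1·81 + 1·108 + 1·54 + 1·336 + 1·433 = 1012.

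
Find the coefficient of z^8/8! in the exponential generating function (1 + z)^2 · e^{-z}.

41

The EGF product rule gives c_8 = Σ_{k_1+k_2=8} C(8; k_1,k_2) · ∏ g_i(k_i), where (1+z)^2 gives the falling factorial (2)_k; e^{-z} gives (-1)^k.
g_1(k) for k = 0…8: 1, 2, 2, 0, 0, 0, 0, 0, 0.
g_2(k) for k = 0…8: 1, -1, 1, -1, 1, -1, 1, -1, 1.
c_8 = Σ_k C(8,k)·g_1(k)·g_2(8−k) = 1·1·1 + 8·2·(-1) + 28·2·1 = 1 − 16 + 56 = 41.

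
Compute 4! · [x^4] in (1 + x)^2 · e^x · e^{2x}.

The EGF product rule gives c_4 = Σ_{k_1+k_2+k_3=4} C(4; k_1,k_2,k_3) · ∏ g_i(k_i), where (1+x)^2 gives the falling factorial (2)_k; e^x gives (1)^k; e^{2x} gives (2)^k.
g_1(k) for k = 0…4: 1, 2, 2, 0, 0.
g_2(k) for k = 0…4: 1, 1, 1, 1, 1.
g_3(k) for k = 0…4: 1, 2, 4, 8, 16.
First combine the last two factors: h(k) = Σ_j C(k,j)·g_2(j)·g_3(k−j) for k = 0…4: 1, 3, 9, 27, 81.
c_4 = Σ_k C(4,k)·g_1(k)·h(4−k) = 1·1·81 + 4·2·27 + 6·2·9 = 81 + 216 + 108 = 405.

405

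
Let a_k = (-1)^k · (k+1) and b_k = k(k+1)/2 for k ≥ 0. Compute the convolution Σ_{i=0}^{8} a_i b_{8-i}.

Write out a_i and b_{8-i} for i = 0,…,8 and sum the products.
Σ = 1·36 − 2·28 + 3·21 − 4·15 + 5·10 − 6·6 + 7·3 − 8·1 + 9·0 = 10.

10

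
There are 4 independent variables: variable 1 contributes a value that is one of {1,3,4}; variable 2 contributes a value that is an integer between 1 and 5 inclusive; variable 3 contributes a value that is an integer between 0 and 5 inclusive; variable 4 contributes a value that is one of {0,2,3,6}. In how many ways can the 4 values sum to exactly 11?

The generating function for the choices is (q + q³ + q⁴)·(q + q² + q³ + q⁴ + q⁵)·(1 + q + q² + q³ + q⁴ + q⁵)·(1 + q² + q³ + q⁶); the count is [q¹¹].
(q + q³ + q⁴) has coefficients 0,1,0,1,1 for degrees 0…4.
(q + q² + q³ + q⁴ + q⁵) has coefficients 0,1,1,1,1,1,0,0,0,0,0,0 for degrees 0…11.
Multiplying by (1 + q + q² + q³ + q⁴ + q⁵) gives running coefficients 0,1,2,3,4,5,5,4,3,2,1,0 for degrees 0…11.
Finally multiplying by (1 + q² + q³ + q⁶), the product of all factors after the first has coefficients 0,1,2,4,7,10,12,14,15,14,12,10 for degrees 0…11.
[q¹¹] = 1·12 + 1·15 + 1·14 = 41.

41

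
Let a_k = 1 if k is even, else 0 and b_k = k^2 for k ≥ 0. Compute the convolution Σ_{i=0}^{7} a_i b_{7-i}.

The convolution is the x^7 coefficient of A(x)B(x).
Σ = 1·49 + 0·36 + 1·25 + 0·16 + 1·9 + 0·4 + 1·1 + 0·0 = 84.

84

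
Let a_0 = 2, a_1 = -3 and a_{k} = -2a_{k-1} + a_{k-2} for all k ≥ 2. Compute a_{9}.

-3771

The ordinary generating function has denominator 1 + 2q - q^2.
Iterating the recurrence: a_0,…,a_{9} = 2, -3, 8, -19, 46, -111, 268, -647, 1562, -3771.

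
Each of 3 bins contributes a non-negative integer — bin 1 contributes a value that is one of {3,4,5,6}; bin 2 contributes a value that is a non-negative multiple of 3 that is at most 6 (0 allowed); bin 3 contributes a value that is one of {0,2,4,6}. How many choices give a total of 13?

The generating function for the choices is (t^3 + t^4 + t^5 + t^6)·(1 + t^3 + t^6)·(1 + t^2 + t^4 + t^6); the count is [t^13].
(t^3 + t^4 + t^5 + t^6) has coefficients 0,0,0,1,1,1,1 for degrees 0…6.
(1 + t^3 + t^6) has coefficients 1,0,0,1,0,0,1,0,0,0,0,0,0,0 for degrees 0…13.
Finally multiplying by (1 + t^2 + t^4 + t^6), the product of all factors after the first has coefficients 1,0,1,1,1,1,2,1,1,1,1,0,1,0 for degrees 0…13.
[t^13] = 1·1 + 1·1 + 1·1 + 1·1 = 4.

4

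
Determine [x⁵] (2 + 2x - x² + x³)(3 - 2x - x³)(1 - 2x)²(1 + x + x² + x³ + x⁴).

(2 + 2x - x² + x³) has coefficients 2,2,-1,1 for degrees 0…3.
(3 - 2x - x³) has coefficients 3,-2,0,-1,0,0 for degrees 0…5.
Multiplying by (1 - 2x)² gives running coefficients 3,-14,20,-9,4,-4 for degrees 0…5.
Finally multiplying by (1 + x + x² + x³ + x⁴), the product of all factors after the first has coefficients 3,-11,9,0,4,-3 for degrees 0…5.
[x⁵] = 2·(-3) + 2·4 − 1·0 + 1·9 = 11.

11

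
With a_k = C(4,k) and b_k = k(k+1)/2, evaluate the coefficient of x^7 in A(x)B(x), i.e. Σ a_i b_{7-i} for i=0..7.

248

The convolution is the t^7 coefficient of A(t)B(t).
Σ = 1·28 + 4·21 + 6·15 + 4·10 + 1·6 + 0·3 + 0·1 + 0·0 = 248.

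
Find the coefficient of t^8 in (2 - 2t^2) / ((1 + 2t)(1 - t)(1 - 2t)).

512

The denominator gives the recurrence a_n = a_(n−1) + 4a_(n−2) − 4a_(n−3) for n ≥ 3; the numerator fixes a_0 = 2, a_1 = 2, a_2 = 8.
Iterating: 2, 2, 8, 8, 32, 32, 128, 128, 512, so a_8 = 512.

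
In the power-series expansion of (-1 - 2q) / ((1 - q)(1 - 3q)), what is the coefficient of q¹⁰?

-147621

Partial fractions give a closed form: a_n = (3/2)·1^n + (-5/2)·3^n.
At n = 10: a_10 = -147621.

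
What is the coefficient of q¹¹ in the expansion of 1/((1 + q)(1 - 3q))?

Partial fractions give a closed form: a_n = (1/4)·(-1)^n + (3/4)·3^n.
At n = 11: a_11 = 132860.

132860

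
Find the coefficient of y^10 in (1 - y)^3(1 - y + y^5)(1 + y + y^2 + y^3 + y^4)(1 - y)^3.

4

(1 - y)^3 has coefficients 1,-3,3,-1 for degrees 0…3.
(1 - y + y^5) has coefficients 1,-1,0,0,0,1,0,0,0,0,0 for degrees 0…10.
Multiplying by (1 + y + y^2 + y^3 + y^4) gives running coefficients 1,0,0,0,0,0,1,1,1,1,0 for degrees 0…10.
Finally multiplying by (1 - y)^3, the product of all factors after the first has coefficients 1,-3,3,-1,0,0,1,-2,1,0,-1 for degrees 0…10.
[y^10] = 1·(-1) − 3·0 + 3·1 − 1·(-2) = 4.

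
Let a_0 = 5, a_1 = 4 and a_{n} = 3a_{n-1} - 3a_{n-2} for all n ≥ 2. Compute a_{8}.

The ordinary generating function has denominator 1 - 3z + 3z^2.
Iterating the recurrence: a_0,…,a_{8} = 5, 4, -3, -21, -54, -99, -135, -108, 81.

81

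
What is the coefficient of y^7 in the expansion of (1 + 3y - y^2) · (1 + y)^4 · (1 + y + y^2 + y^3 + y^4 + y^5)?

40

(1 + 3y - y^2) has coefficients 1,3,-1 for degrees 0…2.
(1 + y)^4 has coefficients 1,4,6,4,1,0,0,0 for degrees 0…7.
Finally multiplying by (1 + y + y^2 + y^3 + y^4 + y^5), the product of all factors after the first has coefficients 1,5,11,15,16,16,15,11 for degrees 0…7.
[y^7] = 1·11 + 3·15 − 1·16 = 40.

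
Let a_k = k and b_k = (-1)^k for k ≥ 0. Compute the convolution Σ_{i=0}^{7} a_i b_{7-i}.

4

This is [x^7] in the product of the two ordinary generating functions.
Σ = 0·(-1) + 1·1 + 2·(-1) + 3·1 + 4·(-1) + 5·1 + 6·(-1) + 7·1 = 4.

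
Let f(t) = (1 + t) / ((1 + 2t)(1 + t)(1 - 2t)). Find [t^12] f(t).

Partial fractions give a closed form: a_n = (1/2)·(-2)^n + (1/2)·2^n.
At n = 12: a_12 = 4096.

4096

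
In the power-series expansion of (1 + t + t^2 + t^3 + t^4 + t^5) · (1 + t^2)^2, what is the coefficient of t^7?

(1 + t + t^2 + t^3 + t^4 + t^5) has coefficients 1,1,1,1,1,1 for degrees 0…5.
(1 + t^2)^2 has coefficients 1,0,2,0,1,0,0,0 for degrees 0…7.
[t^7] = 1·0 + 1·0 + 1·0 + 1·1 + 1·0 + 1·2 = 3.

3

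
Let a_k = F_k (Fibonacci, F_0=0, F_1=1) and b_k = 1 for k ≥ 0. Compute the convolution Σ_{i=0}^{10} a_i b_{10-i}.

This is [x^10] in the product of the two ordinary generating functions.
Σ = 0·1 + 1·1 + 1·1 + 2·1 + 3·1 + 5·1 + 8·1 + 13·1 + 21·1 + 34·1 + 55·1 = 143.

143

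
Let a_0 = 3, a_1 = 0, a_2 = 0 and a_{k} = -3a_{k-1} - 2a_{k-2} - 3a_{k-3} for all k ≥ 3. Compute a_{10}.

The ordinary generating function has denominator 1 + 3y + 2y^2 + 3y^3.
Iterating the recurrence: a_0,…,a_{10} = 3, 0, 0, -9, 27, -63, 162, -441, 1188, -3168, 8451.

8451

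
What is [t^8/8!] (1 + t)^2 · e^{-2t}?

1792

The EGF product rule gives c_8 = Σ_{k_1+k_2=8} C(8; k_1,k_2) · ∏ g_i(k_i), where (1+t)^2 gives the falling factorial (2)_k; e^{-2t} gives (-2)^k.
g_1(k) for k = 0…8: 1, 2, 2, 0, 0, 0, 0, 0, 0.
g_2(k) for k = 0…8: 1, -2, 4, -8, 16, -32, 64, -128, 256.
c_8 = Σ_k C(8,k)·g_1(k)·g_2(8−k) = 1·1·256 + 8·2·(-128) + 28·2·64 = 256 − 2048 + 3584 = 1792.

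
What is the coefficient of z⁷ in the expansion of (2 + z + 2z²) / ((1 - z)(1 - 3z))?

8381

The denominator gives the recurrence a_n = 4a_(n−1) − 3a_(n−2) for n ≥ 3; the numerator fixes a_0 = 2, a_1 = 9, a_2 = 32.
Iterating: 2, 9, 32, 101, 308, 929, 2792, 8381, so a_7 = 8381.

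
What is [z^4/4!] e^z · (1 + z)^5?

501

The EGF product rule gives c_4 = Σ_{k_1+k_2=4} C(4; k_1,k_2) · ∏ g_i(k_i), where e^z gives (1)^k; (1+z)^5 gives the falling factorial (5)_k.
g_1(k) for k = 0…4: 1, 1, 1, 1, 1.
g_2(k) for k = 0…4: 1, 5, 20, 60, 120.
c_4 = Σ_k C(4,k)·g_1(k)·g_2(4−k) = 1·1·120 + 4·1·60 + 6·1·20 + 4·1·5 + 1·1·1 = 120 + 240 + 120 + 20 + 1 = 501.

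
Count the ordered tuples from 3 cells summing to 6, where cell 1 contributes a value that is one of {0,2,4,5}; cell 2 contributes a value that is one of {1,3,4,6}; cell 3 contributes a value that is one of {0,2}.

The generating function for the choices is (1 + q^2 + q^4 + q^5)·(q + q^3 + q^4 + q^6)·(1 + q^2); the count is [q^6].
(1 + q^2 + q^4 + q^5) has coefficients 1,0,1,0,1,1 for degrees 0…5.
(q + q^3 + q^4 + q^6) has coefficients 0,1,0,1,1,0,1 for degrees 0…6.
Finally multiplying by (1 + q^2), the product of all factors after the first has coefficients 0,1,0,2,1,1,2 for degrees 0…6.
[q^6] = 1·2 + 1·1 + 1·0 + 1·1 = 4.

4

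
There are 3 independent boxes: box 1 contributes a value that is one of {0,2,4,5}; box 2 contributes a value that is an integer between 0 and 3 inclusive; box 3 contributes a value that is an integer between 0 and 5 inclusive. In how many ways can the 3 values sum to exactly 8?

12

The generating function for the choices is (1 + t² + t⁴ + t⁵)·(1 + t + t² + t³)·(1 + t + t² + t³ + t⁴ + t⁵); the count is [t⁸].
(1 + t² + t⁴ + t⁵) has coefficients 1,0,1,0,1,1 for degrees 0…5.
(1 + t + t² + t³) has coefficients 1,1,1,1,0,0,0,0,0 for degrees 0…8.
Finally multiplying by (1 + t + t² + t³ + t⁴ + t⁵), the product of all factors after the first has coefficients 1,2,3,4,4,4,3,2,1 for degrees 0…8.
[t⁸] = 1·1 + 1·3 + 1·4 + 1·4 = 12.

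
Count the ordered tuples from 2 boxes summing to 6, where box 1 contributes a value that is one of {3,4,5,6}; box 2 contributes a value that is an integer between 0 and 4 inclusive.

The generating function for the choices is (z³ + z⁴ + z⁵ + z⁶)·(1 + z + z² + z³ + z⁴); the count is [z⁶].
(z³ + z⁴ + z⁵ + z⁶) has coefficients 0,0,0,1,1,1,1 for degrees 0…6.
(1 + z + z² + z³ + z⁴) has coefficients 1,1,1,1,1,0,0 for degrees 0…6.
[z⁶] = 1·1 + 1·1 + 1·1 + 1·1 = 4.

4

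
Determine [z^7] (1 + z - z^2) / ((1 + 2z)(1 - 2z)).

64

The denominator gives the recurrence a_n = 4a_(n−2) for n ≥ 3; the numerator fixes a_0 = 1, a_1 = 1, a_2 = 3.
Iterating: 1, 1, 3, 4, 12, 16, 48, 64, so a_7 = 64.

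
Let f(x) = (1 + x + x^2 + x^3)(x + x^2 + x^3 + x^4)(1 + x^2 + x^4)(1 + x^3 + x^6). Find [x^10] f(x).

(1 + x + x^2 + x^3) has coefficients 1,1,1,1 for degrees 0…3.
(x + x^2 + x^3 + x^4) has coefficients 0,1,1,1,1,0,0,0,0,0,0 for degrees 0…10.
Multiplying by (1 + x^2 + x^4) gives running coefficients 0,1,1,2,2,2,2,1,1,0,0 for degrees 0…10.
Finally multiplying by (1 + x^3 + x^6), the product of all factors after the first has coefficients 0,1,1,2,3,3,4,4,4,4,3 for degrees 0…10.
[x^10] = 1·3 + 1·4 + 1·4 + 1·4 = 15.

15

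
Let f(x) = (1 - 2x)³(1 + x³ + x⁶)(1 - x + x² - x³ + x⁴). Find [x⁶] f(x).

-6

(1 - 2x)³ has coefficients 1,-6,12,-8 for degrees 0…3.
(1 + x³ + x⁶) has coefficients 1,0,0,1,0,0,1 for degrees 0…6.
Finally multiplying by (1 - x + x² - x³ + x⁴), the product of all factors after the first has coefficients 1,-1,1,0,0,1,0 for degrees 0…6.
[x⁶] = 1·0 − 6·1 + 12·0 − 8·0 = -6.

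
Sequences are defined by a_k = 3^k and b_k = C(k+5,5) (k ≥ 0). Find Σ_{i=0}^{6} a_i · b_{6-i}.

7752

This is [x^6] in the product of the two ordinary generating functions.
Σ = 1·462 + 3·252 + 9·126 + 27·56 + 81·21 + 243·6 + 729·1 = 7752.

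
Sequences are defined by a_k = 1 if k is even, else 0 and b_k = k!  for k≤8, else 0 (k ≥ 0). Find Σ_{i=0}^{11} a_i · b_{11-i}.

Write out a_i and b_{11-i} for i = 0,…,11 and sum the products.
Σ = 1·0 + 0·0 + 1·0 + 0·40320 + 1·5040 + 0·720 + 1·120 + 0·24 + 1·6 + 0·2 + 1·1 + 0·1 = 5167.

5167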